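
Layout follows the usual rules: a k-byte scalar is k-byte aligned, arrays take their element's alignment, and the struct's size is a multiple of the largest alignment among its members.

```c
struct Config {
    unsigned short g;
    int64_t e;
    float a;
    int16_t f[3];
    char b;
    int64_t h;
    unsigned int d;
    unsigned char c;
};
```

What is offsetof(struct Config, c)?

0..2  g  (2B, 2-aligned)
2..8  -- padding (6B)
8..16  e  (8B, 8-aligned)
16..20  a  (4B, 4-aligned)
20..26  f  (6B, 2-aligned)
26..27  b  (1B, 1-aligned)
27..32  -- padding (5B)
32..40  h  (8B, 8-aligned)
40..44  d  (4B, 4-aligned)
44..45  c  (1B, 1-aligned)

44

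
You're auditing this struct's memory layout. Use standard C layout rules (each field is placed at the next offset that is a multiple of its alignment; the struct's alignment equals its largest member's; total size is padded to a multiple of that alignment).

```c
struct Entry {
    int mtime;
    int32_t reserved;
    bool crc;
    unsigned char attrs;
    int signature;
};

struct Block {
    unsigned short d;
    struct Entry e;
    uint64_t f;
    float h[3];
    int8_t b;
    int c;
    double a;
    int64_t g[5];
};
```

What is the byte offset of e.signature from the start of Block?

16

Entry: mtime at 0 (size 4, align 4) → ends 4; reserved at 4 (size 4, align 4) → ends 8; crc at 8 (size 1, align 1) → ends 9; attrs at 9 (size 1, align 1) → ends 10; pad 2 to align 4 for signature; signature at 12 (size 4, align 4) → ends 16; total 16 bytes, alignment 4
d at 0 (size 2, align 2) → ends 2
pad 2 to align 4 for e
e at 4 (size 16, align 4) → ends 20
within Entry: signature at 12
4 + 12 = 16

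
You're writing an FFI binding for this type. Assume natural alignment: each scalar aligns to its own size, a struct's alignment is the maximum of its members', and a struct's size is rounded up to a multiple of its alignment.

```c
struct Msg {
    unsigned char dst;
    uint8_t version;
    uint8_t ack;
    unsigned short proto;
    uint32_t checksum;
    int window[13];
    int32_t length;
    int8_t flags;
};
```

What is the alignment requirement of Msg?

4

member alignments: dst=1, version=1, ack=1, proto=2, checksum=4, window=4, length=4, flags=1
max = 4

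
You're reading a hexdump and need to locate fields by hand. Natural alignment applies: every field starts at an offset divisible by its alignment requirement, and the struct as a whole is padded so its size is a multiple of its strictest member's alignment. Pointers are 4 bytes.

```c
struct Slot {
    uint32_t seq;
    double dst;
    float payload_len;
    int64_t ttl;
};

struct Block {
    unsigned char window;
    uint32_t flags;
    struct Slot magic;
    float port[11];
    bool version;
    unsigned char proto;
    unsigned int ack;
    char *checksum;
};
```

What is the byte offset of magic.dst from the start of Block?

16

Slot: @0: seq [4B, align 4] → 4; +4 pad (align 8); @8: dst [8B, align 8] → 16; @16: payload_len [4B, align 4] → 20; +4 pad (align 8); @24: ttl [8B, align 8] → 32; size 32, align 8
@0: window [1B, align 1] → 1
+3 pad (align 4)
@4: flags [4B, align 4] → 8
@8: magic [32B, align 8] → 40
within Slot: dst at 8
8 + 8 = 16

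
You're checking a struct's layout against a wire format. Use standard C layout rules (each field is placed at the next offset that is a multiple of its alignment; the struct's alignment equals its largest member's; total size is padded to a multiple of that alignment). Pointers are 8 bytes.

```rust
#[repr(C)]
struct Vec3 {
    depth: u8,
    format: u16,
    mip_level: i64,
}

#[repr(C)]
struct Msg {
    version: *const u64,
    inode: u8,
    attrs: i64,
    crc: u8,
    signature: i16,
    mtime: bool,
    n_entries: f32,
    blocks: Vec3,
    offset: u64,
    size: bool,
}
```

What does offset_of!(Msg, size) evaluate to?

Vec3: @0: depth [1B, align 1] → 1; +1 pad (align 2); @2: format [2B, align 2] → 4; +4 pad (align 8); @8: mip_level [8B, align 8] → 16; size 16, align 8
@0: version [8B, align 8] → 8
@8: inode [1B, align 1] → 9
+7 pad (align 8)
@16: attrs [8B, align 8] → 24
@24: crc [1B, align 1] → 25
+1 pad (align 2)
@26: signature [2B, align 2] → 28
@28: mtime [1B, align 1] → 29
+3 pad (align 4)
@32: n_entries [4B, align 4] → 36
+4 pad (align 8)
@40: blocks [16B, align 8] → 56
@56: offset [8B, align 8] → 64
@64: size [1B, align 1] → 65

64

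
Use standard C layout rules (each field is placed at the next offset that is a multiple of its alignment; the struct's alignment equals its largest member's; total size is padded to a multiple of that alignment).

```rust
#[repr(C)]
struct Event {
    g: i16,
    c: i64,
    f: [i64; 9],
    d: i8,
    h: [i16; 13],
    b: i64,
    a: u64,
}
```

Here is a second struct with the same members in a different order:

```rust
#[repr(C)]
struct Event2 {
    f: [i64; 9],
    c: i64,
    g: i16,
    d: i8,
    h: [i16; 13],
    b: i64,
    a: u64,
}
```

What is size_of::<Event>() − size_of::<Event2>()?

0..2  g  (2B, 2-aligned)
2..8  -- padding (6B)
8..16  c  (8B, 8-aligned)
16..88  f  (72B, 8-aligned)
88..89  d  (1B, 1-aligned)
89..90  -- padding (1B)
90..116  h  (26B, 2-aligned)
116..120  -- padding (4B)
120..128  b  (8B, 8-aligned)
128..136  a  (8B, 8-aligned)
sizeof = 136, alignof = 8
— Event2 —
0..72  f  (72B, 8-aligned)
72..80  c  (8B, 8-aligned)
80..82  g  (2B, 2-aligned)
82..83  d  (1B, 1-aligned)
83..84  -- padding (1B)
84..110  h  (26B, 2-aligned)
110..112  -- padding (2B)
112..120  b  (8B, 8-aligned)
120..128  a  (8B, 8-aligned)
sizeof = 128, alignof = 8
136 − 128 = 8

8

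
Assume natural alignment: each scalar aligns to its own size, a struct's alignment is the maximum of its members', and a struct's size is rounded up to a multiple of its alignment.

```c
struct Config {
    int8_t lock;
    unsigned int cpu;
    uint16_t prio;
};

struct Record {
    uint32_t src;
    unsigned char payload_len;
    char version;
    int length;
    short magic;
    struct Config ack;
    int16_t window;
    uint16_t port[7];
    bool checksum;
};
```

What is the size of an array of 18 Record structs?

Config: @0: lock [1B, align 1] → 1; +3 pad (align 4); @4: cpu [4B, align 4] → 8; @8: prio [2B, align 2] → 10; +2 tail pad (align 4); size 12, align 4
@0: src [4B, align 4] → 4
@4: payload_len [1B, align 1] → 5
@5: version [1B, align 1] → 6
+2 pad (align 4)
@8: length [4B, align 4] → 12
@12: magic [2B, align 2] → 14
+2 pad (align 4)
@16: ack [12B, align 4] → 28
@28: window [2B, align 2] → 30
@30: port [14B, align 2] → 44
@44: checksum [1B, align 1] → 45
+3 tail pad (align 4)
size 48, align 4
array of 18: 18 × 48 = 864

864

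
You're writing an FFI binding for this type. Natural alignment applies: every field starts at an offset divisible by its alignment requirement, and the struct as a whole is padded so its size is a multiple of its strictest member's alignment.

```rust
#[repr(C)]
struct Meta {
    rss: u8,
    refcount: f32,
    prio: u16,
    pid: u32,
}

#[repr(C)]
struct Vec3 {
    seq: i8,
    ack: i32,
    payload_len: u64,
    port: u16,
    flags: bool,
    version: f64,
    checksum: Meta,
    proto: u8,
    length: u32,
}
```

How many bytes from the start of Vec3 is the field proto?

48

Meta: @0: rss [1B, align 1] → 1; +3 pad (align 4); @4: refcount [4B, align 4] → 8; @8: prio [2B, align 2] → 10; +2 pad (align 4); @12: pid [4B, align 4] → 16; size 16, align 4
@0: seq [1B, align 1] → 1
+3 pad (align 4)
@4: ack [4B, align 4] → 8
@8: payload_len [8B, align 8] → 16
@16: port [2B, align 2] → 18
@18: flags [1B, align 1] → 19
+5 pad (align 8)
@24: version [8B, align 8] → 32
@32: checksum [16B, align 4] → 48
@48: proto [1B, align 1] → 49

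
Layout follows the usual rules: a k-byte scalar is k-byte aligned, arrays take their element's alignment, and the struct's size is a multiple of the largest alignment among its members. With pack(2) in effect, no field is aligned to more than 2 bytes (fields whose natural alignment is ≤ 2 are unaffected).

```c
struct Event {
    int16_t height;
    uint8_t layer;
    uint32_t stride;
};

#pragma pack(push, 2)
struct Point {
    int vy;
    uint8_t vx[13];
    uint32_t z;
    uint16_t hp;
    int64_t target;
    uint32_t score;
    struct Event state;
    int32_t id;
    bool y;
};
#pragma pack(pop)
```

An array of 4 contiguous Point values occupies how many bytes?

Event: @0: height [2B, align 2] → 2; @2: layer [1B, align 1] → 3; +1 pad (align 4); @4: stride [4B, align 4] → 8; size 8, align 4
@0: vy [4B, align 2] → 4
@4: vx [13B, align 1] → 17
+1 pad (align 2)
@18: z [4B, align 2] → 22
@22: hp [2B, align 2] → 24
@24: target [8B, align 2] → 32
@32: score [4B, align 2] → 36
@36: state [8B, align 2] → 44
@44: id [4B, align 2] → 48
@48: y [1B, align 1] → 49
+1 tail pad (align 2)
size 50, align 2
array of 4: 4 × 50 = 200

200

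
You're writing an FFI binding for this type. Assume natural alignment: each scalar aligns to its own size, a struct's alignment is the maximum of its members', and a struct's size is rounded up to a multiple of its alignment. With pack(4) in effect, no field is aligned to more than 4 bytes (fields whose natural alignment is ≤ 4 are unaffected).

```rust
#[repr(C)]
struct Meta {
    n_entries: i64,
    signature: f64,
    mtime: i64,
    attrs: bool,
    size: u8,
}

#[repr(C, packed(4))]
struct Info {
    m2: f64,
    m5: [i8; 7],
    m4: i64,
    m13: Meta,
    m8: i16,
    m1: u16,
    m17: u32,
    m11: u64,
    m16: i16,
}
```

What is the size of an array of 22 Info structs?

Meta: @0: n_entries [8B, align 8] → 8; @8: signature [8B, align 8] → 16; @16: mtime [8B, align 8] → 24; @24: attrs [1B, align 1] → 25; @25: size [1B, align 1] → 26; +6 tail pad (align 8); size 32, align 8
@0: m2 [8B, align 4] → 8
@8: m5 [7B, align 1] → 15
+1 pad (align 4)
@16: m4 [8B, align 4] → 24
@24: m13 [32B, align 4] → 56
@56: m8 [2B, align 2] → 58
@58: m1 [2B, align 2] → 60
@60: m17 [4B, align 4] → 64
@64: m11 [8B, align 4] → 72
@72: m16 [2B, align 2] → 74
+2 tail pad (align 4)
size 76, align 4
array of 22: 22 × 76 = 1672

1672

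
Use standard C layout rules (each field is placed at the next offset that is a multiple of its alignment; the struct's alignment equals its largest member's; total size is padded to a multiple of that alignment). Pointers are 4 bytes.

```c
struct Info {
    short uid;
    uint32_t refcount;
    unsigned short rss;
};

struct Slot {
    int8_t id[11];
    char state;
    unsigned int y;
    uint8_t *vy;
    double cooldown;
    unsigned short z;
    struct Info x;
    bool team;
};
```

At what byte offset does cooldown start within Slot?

24

Info: 0..2  uid  (2B, 2-aligned); 2..4  -- padding (2B); 4..8  refcount  (4B, 4-aligned); 8..10  rss  (2B, 2-aligned); 10..12  -- tail padding (2B); sizeof = 12, alignof = 4
0..11  id  (11B, 1-aligned)
11..12  state  (1B, 1-aligned)
12..16  y  (4B, 4-aligned)
16..20  vy  (4B, 4-aligned)
20..24  -- padding (4B)
24..32  cooldown  (8B, 8-aligned)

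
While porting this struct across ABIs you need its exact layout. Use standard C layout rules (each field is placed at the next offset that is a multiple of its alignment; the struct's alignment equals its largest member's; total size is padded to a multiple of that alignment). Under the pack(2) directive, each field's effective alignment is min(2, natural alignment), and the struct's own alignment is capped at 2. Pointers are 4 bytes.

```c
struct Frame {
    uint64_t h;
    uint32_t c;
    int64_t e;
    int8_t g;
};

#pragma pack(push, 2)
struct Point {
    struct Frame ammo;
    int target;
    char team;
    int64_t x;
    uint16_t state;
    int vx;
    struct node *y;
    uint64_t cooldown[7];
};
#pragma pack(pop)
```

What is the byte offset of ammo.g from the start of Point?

Frame: h at 0 (size 8, align 8) → ends 8; c at 8 (size 4, align 4) → ends 12; pad 4 to align 8 for e; e at 16 (size 8, align 8) → ends 24; g at 24 (size 1, align 1) → ends 25; tail pad 7 to reach multiple of 8; total 32 bytes, alignment 8
ammo at 0 (size 32, align 2) → ends 32
within Frame: g at 24
0 + 24 = 24

24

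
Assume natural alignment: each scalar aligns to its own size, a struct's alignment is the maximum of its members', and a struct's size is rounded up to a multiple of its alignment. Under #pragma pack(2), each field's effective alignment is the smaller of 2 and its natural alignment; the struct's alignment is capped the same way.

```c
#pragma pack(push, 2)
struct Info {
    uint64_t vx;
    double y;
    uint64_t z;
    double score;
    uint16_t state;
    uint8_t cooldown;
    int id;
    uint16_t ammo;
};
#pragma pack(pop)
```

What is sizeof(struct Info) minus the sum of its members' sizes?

1

vx at 0 (size 8, align 2) → ends 8
y at 8 (size 8, align 2) → ends 16
z at 16 (size 8, align 2) → ends 24
score at 24 (size 8, align 2) → ends 32
state at 32 (size 2, align 2) → ends 34
cooldown at 34 (size 1, align 1) → ends 35
pad 1 to align 2 for id
id at 36 (size 4, align 2) → ends 40
ammo at 40 (size 2, align 2) → ends 42
total 42 bytes, alignment 2
data bytes 41, size 42 → padding 1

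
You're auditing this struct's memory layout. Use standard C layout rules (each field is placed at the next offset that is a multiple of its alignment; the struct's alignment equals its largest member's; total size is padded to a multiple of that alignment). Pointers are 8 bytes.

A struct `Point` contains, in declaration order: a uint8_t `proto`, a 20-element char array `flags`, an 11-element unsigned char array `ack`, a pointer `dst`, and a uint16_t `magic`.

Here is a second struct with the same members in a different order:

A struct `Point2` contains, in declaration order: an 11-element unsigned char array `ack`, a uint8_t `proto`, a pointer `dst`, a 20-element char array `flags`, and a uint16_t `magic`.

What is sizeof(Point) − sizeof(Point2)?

proto at 0 (size 1, align 1) → ends 1
flags at 1 (size 20, align 1) → ends 21
ack at 21 (size 11, align 1) → ends 32
dst at 32 (size 8, align 8) → ends 40
magic at 40 (size 2, align 2) → ends 42
tail pad 6 to reach multiple of 8
total 48 bytes, alignment 8
— Point2 —
ack at 0 (size 11, align 1) → ends 11
proto at 11 (size 1, align 1) → ends 12
pad 4 to align 8 for dst
dst at 16 (size 8, align 8) → ends 24
flags at 24 (size 20, align 1) → ends 44
magic at 44 (size 2, align 2) → ends 46
tail pad 2 to reach multiple of 8
total 48 bytes, alignment 8
48 − 48 = 0

0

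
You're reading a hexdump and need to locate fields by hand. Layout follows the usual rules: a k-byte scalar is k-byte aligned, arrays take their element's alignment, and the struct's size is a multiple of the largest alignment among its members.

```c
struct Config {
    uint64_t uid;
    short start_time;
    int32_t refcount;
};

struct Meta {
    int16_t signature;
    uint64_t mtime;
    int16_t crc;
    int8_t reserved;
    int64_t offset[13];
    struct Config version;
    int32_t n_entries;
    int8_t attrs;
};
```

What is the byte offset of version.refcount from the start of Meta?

140

Config: 0..8  uid  (8B, 8-aligned); 8..10  start_time  (2B, 2-aligned); 10..12  -- padding (2B); 12..16  refcount  (4B, 4-aligned); sizeof = 16, alignof = 8
0..2  signature  (2B, 2-aligned)
2..8  -- padding (6B)
8..16  mtime  (8B, 8-aligned)
16..18  crc  (2B, 2-aligned)
18..19  reserved  (1B, 1-aligned)
19..24  -- padding (5B)
24..128  offset  (104B, 8-aligned)
128..144  version  (16B, 8-aligned)
within Config: refcount at 12
128 + 12 = 140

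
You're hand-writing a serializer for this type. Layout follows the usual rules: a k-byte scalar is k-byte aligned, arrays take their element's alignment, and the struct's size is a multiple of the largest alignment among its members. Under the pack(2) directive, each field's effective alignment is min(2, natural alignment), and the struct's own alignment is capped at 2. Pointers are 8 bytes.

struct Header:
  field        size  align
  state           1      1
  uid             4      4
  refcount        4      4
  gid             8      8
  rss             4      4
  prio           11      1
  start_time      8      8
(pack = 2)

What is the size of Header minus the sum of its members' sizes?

2

state at 0 (size 1, align 1) → ends 1
pad 1 to align 2 for uid
uid at 2 (size 4, align 2) → ends 6
refcount at 6 (size 4, align 2) → ends 10
gid at 10 (size 8, align 2) → ends 18
rss at 18 (size 4, align 2) → ends 22
prio at 22 (size 11, align 1) → ends 33
pad 1 to align 2 for start_time
start_time at 34 (size 8, align 2) → ends 42
total 42 bytes, alignment 2
data bytes 40, size 42 → padding 2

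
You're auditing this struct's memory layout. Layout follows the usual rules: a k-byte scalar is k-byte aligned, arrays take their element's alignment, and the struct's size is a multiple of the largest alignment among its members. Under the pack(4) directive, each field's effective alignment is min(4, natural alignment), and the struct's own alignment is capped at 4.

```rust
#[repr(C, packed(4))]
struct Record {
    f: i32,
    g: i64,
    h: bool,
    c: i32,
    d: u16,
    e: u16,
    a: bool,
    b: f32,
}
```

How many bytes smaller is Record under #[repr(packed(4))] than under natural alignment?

natural layout:
  @0: f [4B, align 4] → 4
  +4 pad (align 8)
  @8: g [8B, align 8] → 16
  @16: h [1B, align 1] → 17
  +3 pad (align 4)
  @20: c [4B, align 4] → 24
  @24: d [2B, align 2] → 26
  @26: e [2B, align 2] → 28
  @28: a [1B, align 1] → 29
  +3 pad (align 4)
  @32: b [4B, align 4] → 36
  +4 tail pad (align 8)
  size 40, align 8
packed(4) layout:
  @0: f [4B, align 4] → 4
  @4: g [8B, align 4] → 12
  @12: h [1B, align 1] → 13
  +3 pad (align 4)
  @16: c [4B, align 4] → 20
  @20: d [2B, align 2] → 22
  @22: e [2B, align 2] → 24
  @24: a [1B, align 1] → 25
  +3 pad (align 4)
  @28: b [4B, align 4] → 32
  size 32, align 4
40 − 32 = 8

8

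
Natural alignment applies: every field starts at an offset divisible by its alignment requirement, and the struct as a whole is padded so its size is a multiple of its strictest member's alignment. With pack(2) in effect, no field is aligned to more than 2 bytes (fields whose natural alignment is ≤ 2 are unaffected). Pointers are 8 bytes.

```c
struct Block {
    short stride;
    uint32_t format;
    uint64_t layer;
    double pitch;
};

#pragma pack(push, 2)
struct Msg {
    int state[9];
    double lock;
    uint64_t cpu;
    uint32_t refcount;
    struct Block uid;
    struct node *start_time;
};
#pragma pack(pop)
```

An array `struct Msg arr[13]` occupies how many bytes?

1144

Block: stride at 0 (size 2, align 2) → ends 2; pad 2 to align 4 for format; format at 4 (size 4, align 4) → ends 8; layer at 8 (size 8, align 8) → ends 16; pitch at 16 (size 8, align 8) → ends 24; total 24 bytes, alignment 8
state at 0 (size 36, align 2) → ends 36
lock at 36 (size 8, align 2) → ends 44
cpu at 44 (size 8, align 2) → ends 52
refcount at 52 (size 4, align 2) → ends 56
uid at 56 (size 24, align 2) → ends 80
start_time at 80 (size 8, align 2) → ends 88
total 88 bytes, alignment 2
array of 13: 13 × 88 = 1144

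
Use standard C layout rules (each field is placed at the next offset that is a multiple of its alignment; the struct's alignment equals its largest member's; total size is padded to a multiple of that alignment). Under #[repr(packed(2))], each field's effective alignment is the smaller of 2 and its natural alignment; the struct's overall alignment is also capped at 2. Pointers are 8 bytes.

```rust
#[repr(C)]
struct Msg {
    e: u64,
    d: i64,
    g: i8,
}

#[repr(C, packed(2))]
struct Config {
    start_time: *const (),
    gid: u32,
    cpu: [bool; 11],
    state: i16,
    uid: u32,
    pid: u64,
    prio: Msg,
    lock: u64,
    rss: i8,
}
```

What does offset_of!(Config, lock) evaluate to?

Msg: 0..8  e  (8B, 8-aligned); 8..16  d  (8B, 8-aligned); 16..17  g  (1B, 1-aligned); 17..24  -- tail padding (7B); sizeof = 24, alignof = 8
0..8  start_time  (8B, 2-aligned)
8..12  gid  (4B, 2-aligned)
12..23  cpu  (11B, 1-aligned)
23..24  -- padding (1B)
24..26  state  (2B, 2-aligned)
26..30  uid  (4B, 2-aligned)
30..38  pid  (8B, 2-aligned)
38..62  prio  (24B, 2-aligned)
62..70  lock  (8B, 2-aligned)

62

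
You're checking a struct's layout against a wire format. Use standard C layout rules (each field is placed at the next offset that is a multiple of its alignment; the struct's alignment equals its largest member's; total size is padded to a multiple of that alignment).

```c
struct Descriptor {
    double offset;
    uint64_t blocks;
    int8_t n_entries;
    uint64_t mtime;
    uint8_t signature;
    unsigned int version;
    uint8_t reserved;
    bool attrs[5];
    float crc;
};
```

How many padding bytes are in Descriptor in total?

offset at 0 (size 8, align 8) → ends 8
blocks at 8 (size 8, align 8) → ends 16
n_entries at 16 (size 1, align 1) → ends 17
pad 7 to align 8 for mtime
mtime at 24 (size 8, align 8) → ends 32
signature at 32 (size 1, align 1) → ends 33
pad 3 to align 4 for version
version at 36 (size 4, align 4) → ends 40
reserved at 40 (size 1, align 1) → ends 41
attrs at 41 (size 5, align 1) → ends 46
pad 2 to align 4 for crc
crc at 48 (size 4, align 4) → ends 52
tail pad 4 to reach multiple of 8
total 56 bytes, alignment 8
data bytes 40, size 56 → padding 16

16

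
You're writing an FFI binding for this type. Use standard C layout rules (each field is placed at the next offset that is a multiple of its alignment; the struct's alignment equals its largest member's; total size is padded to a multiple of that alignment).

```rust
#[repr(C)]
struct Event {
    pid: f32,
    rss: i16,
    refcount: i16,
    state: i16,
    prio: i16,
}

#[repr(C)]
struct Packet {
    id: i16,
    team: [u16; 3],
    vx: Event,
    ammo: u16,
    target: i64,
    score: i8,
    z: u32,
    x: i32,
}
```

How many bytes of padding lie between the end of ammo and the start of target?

Event: 0..4  pid  (4B, 4-aligned); 4..6  rss  (2B, 2-aligned); 6..8  refcount  (2B, 2-aligned); 8..10  state  (2B, 2-aligned); 10..12  prio  (2B, 2-aligned); sizeof = 12, alignof = 4
0..2  id  (2B, 2-aligned)
2..8  team  (6B, 2-aligned)
8..20  vx  (12B, 4-aligned)
20..22  ammo  (2B, 2-aligned)
22..24  -- padding (2B)
24..32  target  (8B, 8-aligned)

2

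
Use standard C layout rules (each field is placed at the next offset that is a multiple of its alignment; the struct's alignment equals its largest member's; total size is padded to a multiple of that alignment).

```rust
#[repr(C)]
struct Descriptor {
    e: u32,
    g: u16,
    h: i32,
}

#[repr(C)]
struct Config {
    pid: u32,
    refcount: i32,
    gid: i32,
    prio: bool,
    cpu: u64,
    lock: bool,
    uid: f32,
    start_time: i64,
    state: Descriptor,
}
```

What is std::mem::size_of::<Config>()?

56 bytes

Descriptor: e at 0 (size 4, align 4) → ends 4; g at 4 (size 2, align 2) → ends 6; pad 2 to align 4 for h; h at 8 (size 4, align 4) → ends 12; total 12 bytes, alignment 4
pid at 0 (size 4, align 4) → ends 4
refcount at 4 (size 4, align 4) → ends 8
gid at 8 (size 4, align 4) → ends 12
prio at 12 (size 1, align 1) → ends 13
pad 3 to align 8 for cpu
cpu at 16 (size 8, align 8) → ends 24
lock at 24 (size 1, align 1) → ends 25
pad 3 to align 4 for uid
uid at 28 (size 4, align 4) → ends 32
start_time at 32 (size 8, align 8) → ends 40
state at 40 (size 12, align 4) → ends 52
tail pad 4 to reach multiple of 8
total 56 bytes, alignment 8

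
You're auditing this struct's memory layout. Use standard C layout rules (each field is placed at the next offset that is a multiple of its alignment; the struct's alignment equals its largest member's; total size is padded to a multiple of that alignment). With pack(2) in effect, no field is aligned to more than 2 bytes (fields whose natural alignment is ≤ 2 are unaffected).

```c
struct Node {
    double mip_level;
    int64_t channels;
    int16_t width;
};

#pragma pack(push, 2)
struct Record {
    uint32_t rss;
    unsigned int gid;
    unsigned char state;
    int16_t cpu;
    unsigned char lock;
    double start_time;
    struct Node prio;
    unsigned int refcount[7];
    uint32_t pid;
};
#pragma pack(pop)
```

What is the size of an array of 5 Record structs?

390

Node: mip_level at 0 (size 8, align 8) → ends 8; channels at 8 (size 8, align 8) → ends 16; width at 16 (size 2, align 2) → ends 18; tail pad 6 to reach multiple of 8; total 24 bytes, alignment 8
rss at 0 (size 4, align 2) → ends 4
gid at 4 (size 4, align 2) → ends 8
state at 8 (size 1, align 1) → ends 9
pad 1 to align 2 for cpu
cpu at 10 (size 2, align 2) → ends 12
lock at 12 (size 1, align 1) → ends 13
pad 1 to align 2 for start_time
start_time at 14 (size 8, align 2) → ends 22
prio at 22 (size 24, align 2) → ends 46
refcount at 46 (size 28, align 2) → ends 74
pid at 74 (size 4, align 2) → ends 78
total 78 bytes, alignment 2
array of 5: 5 × 78 = 390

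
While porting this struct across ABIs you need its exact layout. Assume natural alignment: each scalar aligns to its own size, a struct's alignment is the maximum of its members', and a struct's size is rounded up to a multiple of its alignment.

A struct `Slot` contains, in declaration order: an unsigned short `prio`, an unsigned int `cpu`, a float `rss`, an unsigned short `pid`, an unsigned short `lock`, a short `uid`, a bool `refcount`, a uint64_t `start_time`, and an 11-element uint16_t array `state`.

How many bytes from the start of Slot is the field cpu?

4

prio at 0 (size 2, align 2) → ends 2
pad 2 to align 4 for cpu
cpu at 4 (size 4, align 4) → ends 8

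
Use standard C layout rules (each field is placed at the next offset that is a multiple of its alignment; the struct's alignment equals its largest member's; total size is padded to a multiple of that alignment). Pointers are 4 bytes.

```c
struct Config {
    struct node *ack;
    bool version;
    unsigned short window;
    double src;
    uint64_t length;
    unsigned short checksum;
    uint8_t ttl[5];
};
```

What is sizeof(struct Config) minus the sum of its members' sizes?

ack at 0 (size 4, align 4) → ends 4
version at 4 (size 1, align 1) → ends 5
pad 1 to align 2 for window
window at 6 (size 2, align 2) → ends 8
src at 8 (size 8, align 8) → ends 16
length at 16 (size 8, align 8) → ends 24
checksum at 24 (size 2, align 2) → ends 26
ttl at 26 (size 5, align 1) → ends 31
tail pad 1 to reach multiple of 8
total 32 bytes, alignment 8
data bytes 30, size 32 → padding 2

2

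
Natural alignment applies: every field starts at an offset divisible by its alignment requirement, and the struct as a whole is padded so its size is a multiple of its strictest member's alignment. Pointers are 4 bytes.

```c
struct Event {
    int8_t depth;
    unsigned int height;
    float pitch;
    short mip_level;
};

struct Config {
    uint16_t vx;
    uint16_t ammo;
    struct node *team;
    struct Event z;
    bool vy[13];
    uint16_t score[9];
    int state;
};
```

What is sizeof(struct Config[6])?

Event: @0: depth [1B, align 1] → 1; +3 pad (align 4); @4: height [4B, align 4] → 8; @8: pitch [4B, align 4] → 12; @12: mip_level [2B, align 2] → 14; +2 tail pad (align 4); size 16, align 4
@0: vx [2B, align 2] → 2
@2: ammo [2B, align 2] → 4
@4: team [4B, align 4] → 8
@8: z [16B, align 4] → 24
@24: vy [13B, align 1] → 37
+1 pad (align 2)
@38: score [18B, align 2] → 56
@56: state [4B, align 4] → 60
size 60, align 4
array of 6: 6 × 60 = 360

360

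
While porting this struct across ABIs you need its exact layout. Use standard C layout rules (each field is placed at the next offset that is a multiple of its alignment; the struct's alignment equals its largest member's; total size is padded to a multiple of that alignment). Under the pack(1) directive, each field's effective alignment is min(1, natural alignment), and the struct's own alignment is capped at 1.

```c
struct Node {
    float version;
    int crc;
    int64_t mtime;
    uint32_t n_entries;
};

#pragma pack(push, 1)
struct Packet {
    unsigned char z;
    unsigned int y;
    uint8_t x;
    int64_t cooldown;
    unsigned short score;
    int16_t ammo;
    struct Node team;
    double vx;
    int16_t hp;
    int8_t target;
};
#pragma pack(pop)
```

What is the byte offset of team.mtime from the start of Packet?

Node: version at 0 (size 4, align 4) → ends 4; crc at 4 (size 4, align 4) → ends 8; mtime at 8 (size 8, align 8) → ends 16; n_entries at 16 (size 4, align 4) → ends 20; tail pad 4 to reach multiple of 8; total 24 bytes, alignment 8
z at 0 (size 1, align 1) → ends 1
y at 1 (size 4, align 1) → ends 5
x at 5 (size 1, align 1) → ends 6
cooldown at 6 (size 8, align 1) → ends 14
score at 14 (size 2, align 1) → ends 16
ammo at 16 (size 2, align 1) → ends 18
team at 18 (size 24, align 1) → ends 42
within Node: mtime at 8
18 + 8 = 26

26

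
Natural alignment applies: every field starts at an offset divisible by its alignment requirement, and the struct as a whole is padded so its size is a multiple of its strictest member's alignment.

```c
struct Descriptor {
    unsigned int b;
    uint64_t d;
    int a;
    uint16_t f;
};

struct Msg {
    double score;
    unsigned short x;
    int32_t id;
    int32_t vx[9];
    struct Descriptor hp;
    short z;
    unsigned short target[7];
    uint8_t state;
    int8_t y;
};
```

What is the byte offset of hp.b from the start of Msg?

56

Descriptor: b at 0 (size 4, align 4) → ends 4; pad 4 to align 8 for d; d at 8 (size 8, align 8) → ends 16; a at 16 (size 4, align 4) → ends 20; f at 20 (size 2, align 2) → ends 22; tail pad 2 to reach multiple of 8; total 24 bytes, alignment 8
score at 0 (size 8, align 8) → ends 8
x at 8 (size 2, align 2) → ends 10
pad 2 to align 4 for id
id at 12 (size 4, align 4) → ends 16
vx at 16 (size 36, align 4) → ends 52
pad 4 to align 8 for hp
hp at 56 (size 24, align 8) → ends 80
within Descriptor: b at 0
56 + 0 = 56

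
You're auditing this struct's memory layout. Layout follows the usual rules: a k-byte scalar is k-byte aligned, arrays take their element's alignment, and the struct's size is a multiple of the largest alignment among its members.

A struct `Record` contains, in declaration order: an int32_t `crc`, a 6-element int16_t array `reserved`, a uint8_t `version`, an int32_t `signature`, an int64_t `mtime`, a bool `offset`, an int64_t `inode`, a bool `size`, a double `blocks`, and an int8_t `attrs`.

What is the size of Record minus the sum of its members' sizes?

0..4  crc  (4B, 4-aligned)
4..16  reserved  (12B, 2-aligned)
16..17  version  (1B, 1-aligned)
17..20  -- padding (3B)
20..24  signature  (4B, 4-aligned)
24..32  mtime  (8B, 8-aligned)
32..33  offset  (1B, 1-aligned)
33..40  -- padding (7B)
40..48  inode  (8B, 8-aligned)
48..49  size  (1B, 1-aligned)
49..56  -- padding (7B)
56..64  blocks  (8B, 8-aligned)
64..65  attrs  (1B, 1-aligned)
65..72  -- tail padding (7B)
sizeof = 72, alignof = 8
data bytes 48, size 72 → padding 24

24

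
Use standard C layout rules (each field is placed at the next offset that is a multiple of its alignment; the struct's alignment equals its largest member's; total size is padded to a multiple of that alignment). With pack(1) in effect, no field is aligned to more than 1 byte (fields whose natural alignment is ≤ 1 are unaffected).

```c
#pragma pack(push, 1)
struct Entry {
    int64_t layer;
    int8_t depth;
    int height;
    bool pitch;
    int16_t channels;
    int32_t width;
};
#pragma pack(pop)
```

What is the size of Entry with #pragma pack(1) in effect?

20

@0: layer [8B, align 1] → 8
@8: depth [1B, align 1] → 9
@9: height [4B, align 1] → 13
@13: pitch [1B, align 1] → 14
@14: channels [2B, align 1] → 16
@16: width [4B, align 1] → 20
size 20, align 1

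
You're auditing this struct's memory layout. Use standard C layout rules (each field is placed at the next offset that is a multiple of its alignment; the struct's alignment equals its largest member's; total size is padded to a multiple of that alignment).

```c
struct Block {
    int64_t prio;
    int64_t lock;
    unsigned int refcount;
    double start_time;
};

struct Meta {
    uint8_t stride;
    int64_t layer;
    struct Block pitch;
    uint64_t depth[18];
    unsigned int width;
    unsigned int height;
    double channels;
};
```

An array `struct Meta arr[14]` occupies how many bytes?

Block: 0..8  prio  (8B, 8-aligned); 8..16  lock  (8B, 8-aligned); 16..20  refcount  (4B, 4-aligned); 20..24  -- padding (4B); 24..32  start_time  (8B, 8-aligned); sizeof = 32, alignof = 8
0..1  stride  (1B, 1-aligned)
1..8  -- padding (7B)
8..16  layer  (8B, 8-aligned)
16..48  pitch  (32B, 8-aligned)
48..192  depth  (144B, 8-aligned)
192..196  width  (4B, 4-aligned)
196..200  height  (4B, 4-aligned)
200..208  channels  (8B, 8-aligned)
sizeof = 208, alignof = 8
array of 14: 14 × 208 = 2912

2912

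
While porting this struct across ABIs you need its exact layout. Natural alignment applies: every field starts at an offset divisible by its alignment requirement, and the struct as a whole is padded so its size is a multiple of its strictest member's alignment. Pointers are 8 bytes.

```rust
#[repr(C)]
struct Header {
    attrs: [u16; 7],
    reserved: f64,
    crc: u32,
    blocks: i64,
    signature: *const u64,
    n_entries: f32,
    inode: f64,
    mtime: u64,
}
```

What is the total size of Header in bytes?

72

0..14  attrs  (14B, 2-aligned)
14..16  -- padding (2B)
16..24  reserved  (8B, 8-aligned)
24..28  crc  (4B, 4-aligned)
28..32  -- padding (4B)
32..40  blocks  (8B, 8-aligned)
40..48  signature  (8B, 8-aligned)
48..52  n_entries  (4B, 4-aligned)
52..56  -- padding (4B)
56..64  inode  (8B, 8-aligned)
64..72  mtime  (8B, 8-aligned)
sizeof = 72, alignof = 8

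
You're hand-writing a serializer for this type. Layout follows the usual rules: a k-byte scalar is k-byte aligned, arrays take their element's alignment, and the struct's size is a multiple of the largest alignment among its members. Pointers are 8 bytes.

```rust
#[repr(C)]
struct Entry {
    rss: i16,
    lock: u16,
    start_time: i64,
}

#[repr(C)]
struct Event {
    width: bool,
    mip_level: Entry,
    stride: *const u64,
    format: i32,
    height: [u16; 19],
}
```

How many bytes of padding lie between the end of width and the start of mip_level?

Entry: rss at 0 (size 2, align 2) → ends 2; lock at 2 (size 2, align 2) → ends 4; pad 4 to align 8 for start_time; start_time at 8 (size 8, align 8) → ends 16; total 16 bytes, alignment 8
width at 0 (size 1, align 1) → ends 1
pad 7 to align 8 for mip_level
mip_level at 8 (size 16, align 8) → ends 24

7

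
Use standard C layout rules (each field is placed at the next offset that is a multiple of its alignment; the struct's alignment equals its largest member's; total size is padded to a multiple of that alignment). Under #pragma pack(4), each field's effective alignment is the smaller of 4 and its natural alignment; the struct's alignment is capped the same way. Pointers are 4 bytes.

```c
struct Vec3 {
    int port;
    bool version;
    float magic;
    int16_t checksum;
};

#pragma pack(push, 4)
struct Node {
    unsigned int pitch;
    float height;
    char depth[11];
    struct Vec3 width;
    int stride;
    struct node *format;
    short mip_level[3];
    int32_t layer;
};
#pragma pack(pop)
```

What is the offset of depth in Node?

8

Vec3: @0: port [4B, align 4] → 4; @4: version [1B, align 1] → 5; +3 pad (align 4); @8: magic [4B, align 4] → 12; @12: checksum [2B, align 2] → 14; +2 tail pad (align 4); size 16, align 4
@0: pitch [4B, align 4] → 4
@4: height [4B, align 4] → 8
@8: depth [11B, align 1] → 19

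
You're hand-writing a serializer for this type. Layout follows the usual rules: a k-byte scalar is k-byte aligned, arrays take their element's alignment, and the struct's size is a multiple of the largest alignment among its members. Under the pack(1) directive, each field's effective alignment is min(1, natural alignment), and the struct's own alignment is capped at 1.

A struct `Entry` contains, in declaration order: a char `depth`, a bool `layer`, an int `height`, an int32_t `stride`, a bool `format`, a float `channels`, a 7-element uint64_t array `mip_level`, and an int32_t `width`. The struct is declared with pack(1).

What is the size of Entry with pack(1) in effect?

@0: depth [1B, align 1] → 1
@1: layer [1B, align 1] → 2
@2: height [4B, align 1] → 6
@6: stride [4B, align 1] → 10
@10: format [1B, align 1] → 11
@11: channels [4B, align 1] → 15
@15: mip_level [56B, align 1] → 71
@71: width [4B, align 1] → 75
size 75, align 1

75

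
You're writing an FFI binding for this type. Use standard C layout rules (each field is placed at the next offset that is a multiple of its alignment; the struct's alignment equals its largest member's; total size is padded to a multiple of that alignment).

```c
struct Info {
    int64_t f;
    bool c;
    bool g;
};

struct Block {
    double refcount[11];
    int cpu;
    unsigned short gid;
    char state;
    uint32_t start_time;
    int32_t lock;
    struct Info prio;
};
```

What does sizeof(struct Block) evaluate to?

Info: 0..8  f  (8B, 8-aligned); 8..9  c  (1B, 1-aligned); 9..10  g  (1B, 1-aligned); 10..16  -- tail padding (6B); sizeof = 16, alignof = 8
0..88  refcount  (88B, 8-aligned)
88..92  cpu  (4B, 4-aligned)
92..94  gid  (2B, 2-aligned)
94..95  state  (1B, 1-aligned)
95..96  -- padding (1B)
96..100  start_time  (4B, 4-aligned)
100..104  lock  (4B, 4-aligned)
104..120  prio  (16B, 8-aligned)
sizeof = 120, alignof = 8

120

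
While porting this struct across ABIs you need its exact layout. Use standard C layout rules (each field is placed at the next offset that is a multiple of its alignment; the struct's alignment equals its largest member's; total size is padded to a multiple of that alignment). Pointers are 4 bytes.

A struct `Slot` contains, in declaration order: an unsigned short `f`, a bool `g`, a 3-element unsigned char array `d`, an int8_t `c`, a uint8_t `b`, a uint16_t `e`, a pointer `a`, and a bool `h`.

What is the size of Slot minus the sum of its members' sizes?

5

@0: f [2B, align 2] → 2
@2: g [1B, align 1] → 3
@3: d [3B, align 1] → 6
@6: c [1B, align 1] → 7
@7: b [1B, align 1] → 8
@8: e [2B, align 2] → 10
+2 pad (align 4)
@12: a [4B, align 4] → 16
@16: h [1B, align 1] → 17
+3 tail pad (align 4)
size 20, align 4
data bytes 15, size 20 → padding 5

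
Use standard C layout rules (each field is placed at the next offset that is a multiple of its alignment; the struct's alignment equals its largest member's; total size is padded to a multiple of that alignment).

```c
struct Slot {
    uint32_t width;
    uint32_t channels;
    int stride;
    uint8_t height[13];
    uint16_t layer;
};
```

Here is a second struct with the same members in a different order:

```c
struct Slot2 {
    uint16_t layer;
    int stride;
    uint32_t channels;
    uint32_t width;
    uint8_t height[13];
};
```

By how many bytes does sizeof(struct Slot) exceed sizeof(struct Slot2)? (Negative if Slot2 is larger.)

@0: width [4B, align 4] → 4
@4: channels [4B, align 4] → 8
@8: stride [4B, align 4] → 12
@12: height [13B, align 1] → 25
+1 pad (align 2)
@26: layer [2B, align 2] → 28
size 28, align 4
— Slot2 —
@0: layer [2B, align 2] → 2
+2 pad (align 4)
@4: stride [4B, align 4] → 8
@8: channels [4B, align 4] → 12
@12: width [4B, align 4] → 16
@16: height [13B, align 1] → 29
+3 tail pad (align 4)
size 32, align 4
28 − 32 = -4

-4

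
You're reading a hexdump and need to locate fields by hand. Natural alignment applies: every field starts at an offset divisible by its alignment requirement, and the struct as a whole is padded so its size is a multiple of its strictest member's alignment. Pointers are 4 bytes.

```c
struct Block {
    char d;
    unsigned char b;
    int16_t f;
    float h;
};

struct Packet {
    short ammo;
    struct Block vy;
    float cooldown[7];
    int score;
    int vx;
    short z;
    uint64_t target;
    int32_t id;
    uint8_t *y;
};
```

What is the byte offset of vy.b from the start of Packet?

Block: 0..1  d  (1B, 1-aligned); 1..2  b  (1B, 1-aligned); 2..4  f  (2B, 2-aligned); 4..8  h  (4B, 4-aligned); sizeof = 8, alignof = 4
0..2  ammo  (2B, 2-aligned)
2..4  -- padding (2B)
4..12  vy  (8B, 4-aligned)
within Block: b at 1
4 + 1 = 5

5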